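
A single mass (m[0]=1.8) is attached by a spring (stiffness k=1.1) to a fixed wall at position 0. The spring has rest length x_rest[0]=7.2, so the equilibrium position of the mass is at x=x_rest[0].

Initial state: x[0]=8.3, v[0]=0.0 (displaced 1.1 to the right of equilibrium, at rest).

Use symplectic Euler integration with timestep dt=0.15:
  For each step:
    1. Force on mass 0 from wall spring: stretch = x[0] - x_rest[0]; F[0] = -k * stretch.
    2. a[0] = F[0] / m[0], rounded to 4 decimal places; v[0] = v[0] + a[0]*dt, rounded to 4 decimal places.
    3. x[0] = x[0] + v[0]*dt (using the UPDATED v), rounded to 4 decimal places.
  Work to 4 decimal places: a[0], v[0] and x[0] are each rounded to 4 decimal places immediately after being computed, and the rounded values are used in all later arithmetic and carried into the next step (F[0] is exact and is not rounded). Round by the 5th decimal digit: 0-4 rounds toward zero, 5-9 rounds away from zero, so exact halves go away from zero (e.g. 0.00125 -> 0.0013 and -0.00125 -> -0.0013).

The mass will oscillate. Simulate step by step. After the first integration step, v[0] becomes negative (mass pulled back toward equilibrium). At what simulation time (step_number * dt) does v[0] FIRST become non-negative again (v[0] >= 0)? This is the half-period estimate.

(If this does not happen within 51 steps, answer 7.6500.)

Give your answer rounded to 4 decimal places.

Step 0: x=[8.3000] v=[0.0000]
Step 1: x=[8.2849] v=[-0.1008]
Step 2: x=[8.2549] v=[-0.2003]
Step 3: x=[8.2104] v=[-0.2970]
Step 4: x=[8.1520] v=[-0.3896]
Step 5: x=[8.0805] v=[-0.4769]
Step 6: x=[7.9969] v=[-0.5576]
Step 7: x=[7.9023] v=[-0.6307]
Step 8: x=[7.7980] v=[-0.6951]
Step 9: x=[7.6855] v=[-0.7499]
Step 10: x=[7.5663] v=[-0.7944]
Step 11: x=[7.4421] v=[-0.8280]
Step 12: x=[7.3146] v=[-0.8502]
Step 13: x=[7.1855] v=[-0.8607]
Step 14: x=[7.0566] v=[-0.8594]
Step 15: x=[6.9297] v=[-0.8463]
Step 16: x=[6.8065] v=[-0.8215]
Step 17: x=[6.6887] v=[-0.7854]
Step 18: x=[6.5779] v=[-0.7385]
Step 19: x=[6.4757] v=[-0.6815]
Step 20: x=[6.3834] v=[-0.6151]
Step 21: x=[6.3024] v=[-0.5403]
Step 22: x=[6.2337] v=[-0.4580]
Step 23: x=[6.1783] v=[-0.3694]
Step 24: x=[6.1369] v=[-0.2757]
Step 25: x=[6.1102] v=[-0.1782]
Step 26: x=[6.0985] v=[-0.0783]
Step 27: x=[6.1019] v=[0.0227]
First v>=0 after going negative at step 27, time=4.0500

Answer: 4.0500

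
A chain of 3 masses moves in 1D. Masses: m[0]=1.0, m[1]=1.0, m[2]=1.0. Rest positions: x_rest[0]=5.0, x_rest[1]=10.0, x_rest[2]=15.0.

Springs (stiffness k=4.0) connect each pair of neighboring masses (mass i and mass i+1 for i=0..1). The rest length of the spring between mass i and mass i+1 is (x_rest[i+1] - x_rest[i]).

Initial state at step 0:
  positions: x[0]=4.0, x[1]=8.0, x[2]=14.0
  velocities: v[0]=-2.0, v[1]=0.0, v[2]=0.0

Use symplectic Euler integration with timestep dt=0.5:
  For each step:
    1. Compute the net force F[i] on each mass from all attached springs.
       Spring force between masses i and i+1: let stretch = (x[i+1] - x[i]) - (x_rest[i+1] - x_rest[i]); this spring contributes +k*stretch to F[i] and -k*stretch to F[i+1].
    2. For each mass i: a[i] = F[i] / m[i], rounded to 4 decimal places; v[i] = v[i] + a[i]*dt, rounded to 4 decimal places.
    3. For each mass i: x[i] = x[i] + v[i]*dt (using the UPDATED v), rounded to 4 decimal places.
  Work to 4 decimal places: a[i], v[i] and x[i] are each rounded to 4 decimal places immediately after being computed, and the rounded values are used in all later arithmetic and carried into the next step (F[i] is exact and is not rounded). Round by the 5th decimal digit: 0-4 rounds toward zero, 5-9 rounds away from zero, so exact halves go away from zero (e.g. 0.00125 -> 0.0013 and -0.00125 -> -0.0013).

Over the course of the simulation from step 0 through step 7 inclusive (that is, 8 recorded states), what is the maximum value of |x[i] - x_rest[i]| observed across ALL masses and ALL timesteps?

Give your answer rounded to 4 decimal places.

Step 0: x=[4.0000 8.0000 14.0000] v=[-2.0000 0.0000 0.0000]
Step 1: x=[2.0000 10.0000 13.0000] v=[-4.0000 4.0000 -2.0000]
Step 2: x=[3.0000 7.0000 14.0000] v=[2.0000 -6.0000 2.0000]
Step 3: x=[3.0000 7.0000 13.0000] v=[0.0000 0.0000 -2.0000]
Step 4: x=[2.0000 9.0000 11.0000] v=[-2.0000 4.0000 -4.0000]
Step 5: x=[3.0000 6.0000 12.0000] v=[2.0000 -6.0000 2.0000]
Step 6: x=[2.0000 6.0000 12.0000] v=[-2.0000 0.0000 0.0000]
Step 7: x=[0.0000 8.0000 11.0000] v=[-4.0000 4.0000 -2.0000]
Max displacement = 5.0000

Answer: 5.0000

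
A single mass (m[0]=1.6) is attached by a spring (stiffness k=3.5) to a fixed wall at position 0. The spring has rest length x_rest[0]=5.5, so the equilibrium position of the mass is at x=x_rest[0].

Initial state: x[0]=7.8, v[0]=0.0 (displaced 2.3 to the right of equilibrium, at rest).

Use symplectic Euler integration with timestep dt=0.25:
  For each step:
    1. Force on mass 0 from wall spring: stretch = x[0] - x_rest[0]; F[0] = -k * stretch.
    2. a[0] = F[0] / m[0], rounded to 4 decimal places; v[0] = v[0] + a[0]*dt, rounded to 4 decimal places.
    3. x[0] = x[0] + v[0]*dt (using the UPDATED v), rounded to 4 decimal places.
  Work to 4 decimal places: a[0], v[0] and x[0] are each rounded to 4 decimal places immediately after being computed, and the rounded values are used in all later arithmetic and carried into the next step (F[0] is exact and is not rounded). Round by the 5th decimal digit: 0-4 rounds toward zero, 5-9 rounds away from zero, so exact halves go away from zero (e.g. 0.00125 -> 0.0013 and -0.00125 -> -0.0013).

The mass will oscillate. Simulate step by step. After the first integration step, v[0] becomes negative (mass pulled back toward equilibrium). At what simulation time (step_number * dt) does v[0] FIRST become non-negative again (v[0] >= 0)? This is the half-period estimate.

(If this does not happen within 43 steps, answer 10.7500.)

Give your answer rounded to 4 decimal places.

Step 0: x=[7.8000] v=[0.0000]
Step 1: x=[7.4856] v=[-1.2578]
Step 2: x=[6.8997] v=[-2.3437]
Step 3: x=[6.1224] v=[-3.1092]
Step 4: x=[5.2600] v=[-3.4496]
Step 5: x=[4.4304] v=[-3.3184]
Step 6: x=[3.7470] v=[-2.7335]
Step 7: x=[3.3033] v=[-1.7748]
Step 8: x=[3.1599] v=[-0.5735]
Step 9: x=[3.3365] v=[0.7063]
First v>=0 after going negative at step 9, time=2.2500

Answer: 2.2500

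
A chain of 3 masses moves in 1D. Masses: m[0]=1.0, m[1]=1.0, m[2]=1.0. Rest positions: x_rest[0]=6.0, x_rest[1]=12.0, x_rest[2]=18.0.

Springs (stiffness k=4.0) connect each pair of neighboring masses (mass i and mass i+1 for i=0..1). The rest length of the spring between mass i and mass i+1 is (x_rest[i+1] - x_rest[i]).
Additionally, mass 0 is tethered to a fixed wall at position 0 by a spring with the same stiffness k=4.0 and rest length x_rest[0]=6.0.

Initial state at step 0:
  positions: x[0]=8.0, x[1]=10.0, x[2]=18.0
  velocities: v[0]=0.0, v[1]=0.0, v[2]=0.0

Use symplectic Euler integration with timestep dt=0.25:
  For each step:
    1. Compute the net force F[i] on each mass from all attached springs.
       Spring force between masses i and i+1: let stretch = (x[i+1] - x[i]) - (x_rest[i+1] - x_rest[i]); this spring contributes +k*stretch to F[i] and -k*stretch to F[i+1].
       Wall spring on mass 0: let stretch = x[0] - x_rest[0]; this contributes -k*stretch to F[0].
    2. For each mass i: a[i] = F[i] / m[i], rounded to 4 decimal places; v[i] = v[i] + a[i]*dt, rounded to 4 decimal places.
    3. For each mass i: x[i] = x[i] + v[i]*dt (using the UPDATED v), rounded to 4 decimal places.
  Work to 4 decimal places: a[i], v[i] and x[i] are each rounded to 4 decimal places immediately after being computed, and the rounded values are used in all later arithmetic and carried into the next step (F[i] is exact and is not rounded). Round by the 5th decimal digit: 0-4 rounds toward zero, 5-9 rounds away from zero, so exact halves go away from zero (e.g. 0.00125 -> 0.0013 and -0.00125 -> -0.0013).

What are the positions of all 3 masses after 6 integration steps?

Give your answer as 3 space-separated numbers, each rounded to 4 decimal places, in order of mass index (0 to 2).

Step 0: x=[8.0000 10.0000 18.0000] v=[0.0000 0.0000 0.0000]
Step 1: x=[6.5000 11.5000 17.5000] v=[-6.0000 6.0000 -2.0000]
Step 2: x=[4.6250 13.2500 17.0000] v=[-7.5000 7.0000 -2.0000]
Step 3: x=[3.7500 13.7813 17.0625] v=[-3.5000 2.1250 0.2500]
Step 4: x=[4.4453 12.6250 17.8047] v=[2.7813 -4.6251 2.9688]
Step 5: x=[6.0742 10.7187 18.7520] v=[6.5157 -7.6251 3.7891]
Step 6: x=[7.3457 9.6596 19.1910] v=[5.0860 -4.2363 1.7558]

Answer: 7.3457 9.6596 19.1910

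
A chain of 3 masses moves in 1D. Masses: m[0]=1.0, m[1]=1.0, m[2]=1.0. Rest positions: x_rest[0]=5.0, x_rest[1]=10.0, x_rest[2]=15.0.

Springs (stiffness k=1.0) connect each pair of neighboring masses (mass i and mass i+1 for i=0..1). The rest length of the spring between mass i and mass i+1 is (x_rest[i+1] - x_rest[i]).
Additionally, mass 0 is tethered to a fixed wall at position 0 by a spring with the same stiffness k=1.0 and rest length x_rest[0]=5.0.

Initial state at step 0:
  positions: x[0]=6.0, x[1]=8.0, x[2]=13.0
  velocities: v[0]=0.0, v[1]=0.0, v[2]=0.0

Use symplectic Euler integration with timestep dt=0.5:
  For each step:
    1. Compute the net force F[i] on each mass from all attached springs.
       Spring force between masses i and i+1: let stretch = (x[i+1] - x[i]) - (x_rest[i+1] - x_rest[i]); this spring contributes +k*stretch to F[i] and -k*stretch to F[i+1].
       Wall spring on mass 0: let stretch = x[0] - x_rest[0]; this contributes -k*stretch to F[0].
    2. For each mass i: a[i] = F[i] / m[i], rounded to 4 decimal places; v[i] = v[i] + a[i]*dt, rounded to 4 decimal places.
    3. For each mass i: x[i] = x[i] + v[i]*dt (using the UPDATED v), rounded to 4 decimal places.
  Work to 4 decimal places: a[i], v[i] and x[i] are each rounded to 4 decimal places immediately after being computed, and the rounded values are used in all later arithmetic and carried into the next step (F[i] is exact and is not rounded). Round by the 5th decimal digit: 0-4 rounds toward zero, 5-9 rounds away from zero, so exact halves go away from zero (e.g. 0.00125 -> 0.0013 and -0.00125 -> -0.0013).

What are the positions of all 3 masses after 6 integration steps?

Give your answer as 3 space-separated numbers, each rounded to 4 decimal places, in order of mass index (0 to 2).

Answer: 5.2738 8.4515 15.7354

Derivation:
Step 0: x=[6.0000 8.0000 13.0000] v=[0.0000 0.0000 0.0000]
Step 1: x=[5.0000 8.7500 13.0000] v=[-2.0000 1.5000 0.0000]
Step 2: x=[3.6875 9.6250 13.1875] v=[-2.6250 1.7500 0.3750]
Step 3: x=[2.9375 9.9063 13.7344] v=[-1.5000 0.5625 1.0938]
Step 4: x=[3.1954 9.4024 14.5743] v=[0.5157 -1.0079 1.6798]
Step 5: x=[4.2062 8.6397 15.3713] v=[2.0215 -1.5255 1.5939]
Step 6: x=[5.2738 8.4515 15.7354] v=[2.1352 -0.3765 0.7281]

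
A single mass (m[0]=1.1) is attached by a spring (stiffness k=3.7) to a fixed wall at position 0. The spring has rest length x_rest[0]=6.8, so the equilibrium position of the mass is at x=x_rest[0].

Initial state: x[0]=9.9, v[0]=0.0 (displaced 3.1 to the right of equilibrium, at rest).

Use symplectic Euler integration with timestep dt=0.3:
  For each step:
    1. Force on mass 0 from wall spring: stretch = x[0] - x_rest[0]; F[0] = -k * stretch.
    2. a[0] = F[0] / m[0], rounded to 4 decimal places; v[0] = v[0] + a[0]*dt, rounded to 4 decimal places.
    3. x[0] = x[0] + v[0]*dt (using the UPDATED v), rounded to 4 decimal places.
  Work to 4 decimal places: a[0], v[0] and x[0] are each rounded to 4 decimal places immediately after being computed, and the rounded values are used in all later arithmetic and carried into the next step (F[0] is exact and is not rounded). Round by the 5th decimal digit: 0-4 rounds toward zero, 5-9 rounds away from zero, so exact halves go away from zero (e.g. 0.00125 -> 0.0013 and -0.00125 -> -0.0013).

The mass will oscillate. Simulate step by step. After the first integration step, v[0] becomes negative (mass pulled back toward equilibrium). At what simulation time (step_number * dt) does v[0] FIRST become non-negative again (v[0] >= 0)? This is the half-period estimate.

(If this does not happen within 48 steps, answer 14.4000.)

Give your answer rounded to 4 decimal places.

Step 0: x=[9.9000] v=[0.0000]
Step 1: x=[8.9615] v=[-3.1282]
Step 2: x=[7.3687] v=[-5.3094]
Step 3: x=[5.6037] v=[-5.8833]
Step 4: x=[4.2009] v=[-4.6761]
Step 5: x=[3.5849] v=[-2.0534]
Step 6: x=[3.9422] v=[1.1909]
First v>=0 after going negative at step 6, time=1.8000

Answer: 1.8000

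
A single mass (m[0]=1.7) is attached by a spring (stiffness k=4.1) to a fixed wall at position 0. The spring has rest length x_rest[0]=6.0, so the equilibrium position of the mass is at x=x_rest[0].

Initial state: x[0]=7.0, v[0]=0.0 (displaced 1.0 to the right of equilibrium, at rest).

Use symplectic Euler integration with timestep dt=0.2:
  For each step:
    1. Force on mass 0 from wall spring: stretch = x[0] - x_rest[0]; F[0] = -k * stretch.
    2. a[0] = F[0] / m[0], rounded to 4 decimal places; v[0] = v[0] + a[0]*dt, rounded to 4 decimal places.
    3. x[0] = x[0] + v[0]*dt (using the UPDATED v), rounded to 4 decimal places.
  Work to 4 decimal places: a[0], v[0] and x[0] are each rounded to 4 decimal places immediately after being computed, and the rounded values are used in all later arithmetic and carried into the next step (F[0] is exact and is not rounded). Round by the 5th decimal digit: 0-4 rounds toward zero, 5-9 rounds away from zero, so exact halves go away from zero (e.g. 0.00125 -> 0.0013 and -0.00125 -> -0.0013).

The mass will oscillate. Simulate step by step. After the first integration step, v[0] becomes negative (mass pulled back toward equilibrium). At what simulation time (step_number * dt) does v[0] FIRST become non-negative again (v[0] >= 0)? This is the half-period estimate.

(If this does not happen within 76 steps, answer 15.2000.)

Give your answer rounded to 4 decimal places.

Answer: 2.2000

Derivation:
Step 0: x=[7.0000] v=[0.0000]
Step 1: x=[6.9035] v=[-0.4824]
Step 2: x=[6.7199] v=[-0.9182]
Step 3: x=[6.4668] v=[-1.2654]
Step 4: x=[6.1687] v=[-1.4906]
Step 5: x=[5.8543] v=[-1.5720]
Step 6: x=[5.5540] v=[-1.5017]
Step 7: x=[5.2967] v=[-1.2866]
Step 8: x=[5.1072] v=[-0.9474]
Step 9: x=[5.0038] v=[-0.5168]
Step 10: x=[4.9965] v=[-0.0363]
Step 11: x=[5.0860] v=[0.4477]
First v>=0 after going negative at step 11, time=2.2000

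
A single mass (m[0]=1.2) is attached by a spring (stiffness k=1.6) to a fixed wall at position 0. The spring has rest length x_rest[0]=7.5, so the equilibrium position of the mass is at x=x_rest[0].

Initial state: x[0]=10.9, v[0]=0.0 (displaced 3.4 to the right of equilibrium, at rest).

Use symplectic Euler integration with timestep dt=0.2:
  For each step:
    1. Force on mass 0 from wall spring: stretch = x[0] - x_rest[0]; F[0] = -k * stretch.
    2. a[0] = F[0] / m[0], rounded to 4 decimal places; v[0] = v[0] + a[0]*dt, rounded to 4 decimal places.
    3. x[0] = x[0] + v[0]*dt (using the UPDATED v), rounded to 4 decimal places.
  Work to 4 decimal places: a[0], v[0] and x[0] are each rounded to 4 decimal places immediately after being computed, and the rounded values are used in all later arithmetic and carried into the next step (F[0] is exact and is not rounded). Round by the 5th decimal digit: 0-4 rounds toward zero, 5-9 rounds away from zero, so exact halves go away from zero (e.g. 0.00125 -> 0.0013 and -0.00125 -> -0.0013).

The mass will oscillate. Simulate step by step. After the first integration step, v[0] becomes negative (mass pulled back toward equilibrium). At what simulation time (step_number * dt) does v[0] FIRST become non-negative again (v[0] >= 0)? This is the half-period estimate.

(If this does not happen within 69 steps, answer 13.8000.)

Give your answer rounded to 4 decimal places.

Step 0: x=[10.9000] v=[0.0000]
Step 1: x=[10.7187] v=[-0.9067]
Step 2: x=[10.3657] v=[-1.7650]
Step 3: x=[9.8599] v=[-2.5292]
Step 4: x=[9.2282] v=[-3.1585]
Step 5: x=[8.5043] v=[-3.6194]
Step 6: x=[7.7269] v=[-3.8872]
Step 7: x=[6.9374] v=[-3.9477]
Step 8: x=[6.1779] v=[-3.7977]
Step 9: x=[5.4889] v=[-3.4451]
Step 10: x=[4.9071] v=[-2.9088]
Step 11: x=[4.4636] v=[-2.2174]
Step 12: x=[4.1821] v=[-1.4077]
Step 13: x=[4.0775] v=[-0.5229]
Step 14: x=[4.1555] v=[0.3898]
First v>=0 after going negative at step 14, time=2.8000

Answer: 2.8000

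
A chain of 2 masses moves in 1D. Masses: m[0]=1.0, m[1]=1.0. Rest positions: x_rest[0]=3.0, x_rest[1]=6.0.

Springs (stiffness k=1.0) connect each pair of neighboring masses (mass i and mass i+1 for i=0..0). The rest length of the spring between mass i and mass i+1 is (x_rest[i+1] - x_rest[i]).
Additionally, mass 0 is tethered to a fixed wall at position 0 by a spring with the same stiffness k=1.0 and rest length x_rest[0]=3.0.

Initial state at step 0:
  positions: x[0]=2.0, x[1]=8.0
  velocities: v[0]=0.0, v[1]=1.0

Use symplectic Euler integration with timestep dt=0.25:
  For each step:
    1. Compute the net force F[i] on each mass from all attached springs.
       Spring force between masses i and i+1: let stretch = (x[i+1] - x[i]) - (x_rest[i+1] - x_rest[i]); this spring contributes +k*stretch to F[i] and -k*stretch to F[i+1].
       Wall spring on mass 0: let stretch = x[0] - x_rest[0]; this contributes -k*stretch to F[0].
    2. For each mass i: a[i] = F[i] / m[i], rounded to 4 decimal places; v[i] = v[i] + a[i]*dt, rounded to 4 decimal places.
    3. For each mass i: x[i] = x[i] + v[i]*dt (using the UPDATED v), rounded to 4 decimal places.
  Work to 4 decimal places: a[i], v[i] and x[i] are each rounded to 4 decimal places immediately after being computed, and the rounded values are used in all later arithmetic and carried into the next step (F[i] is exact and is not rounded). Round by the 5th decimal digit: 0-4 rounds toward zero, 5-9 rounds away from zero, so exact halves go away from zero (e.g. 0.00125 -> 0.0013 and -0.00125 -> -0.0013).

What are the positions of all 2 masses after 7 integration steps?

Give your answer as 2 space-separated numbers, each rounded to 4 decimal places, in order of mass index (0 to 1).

Step 0: x=[2.0000 8.0000] v=[0.0000 1.0000]
Step 1: x=[2.2500 8.0625] v=[1.0000 0.2500]
Step 2: x=[2.7227 7.9492] v=[1.8906 -0.4531]
Step 3: x=[3.3519 7.6968] v=[2.5166 -1.0097]
Step 4: x=[4.0431 7.3603] v=[2.7649 -1.3459]
Step 5: x=[4.6890 7.0040] v=[2.5834 -1.4252]
Step 6: x=[5.1865 6.6905] v=[1.9899 -1.2540]
Step 7: x=[5.4538 6.4705] v=[1.0693 -0.8800]

Answer: 5.4538 6.4705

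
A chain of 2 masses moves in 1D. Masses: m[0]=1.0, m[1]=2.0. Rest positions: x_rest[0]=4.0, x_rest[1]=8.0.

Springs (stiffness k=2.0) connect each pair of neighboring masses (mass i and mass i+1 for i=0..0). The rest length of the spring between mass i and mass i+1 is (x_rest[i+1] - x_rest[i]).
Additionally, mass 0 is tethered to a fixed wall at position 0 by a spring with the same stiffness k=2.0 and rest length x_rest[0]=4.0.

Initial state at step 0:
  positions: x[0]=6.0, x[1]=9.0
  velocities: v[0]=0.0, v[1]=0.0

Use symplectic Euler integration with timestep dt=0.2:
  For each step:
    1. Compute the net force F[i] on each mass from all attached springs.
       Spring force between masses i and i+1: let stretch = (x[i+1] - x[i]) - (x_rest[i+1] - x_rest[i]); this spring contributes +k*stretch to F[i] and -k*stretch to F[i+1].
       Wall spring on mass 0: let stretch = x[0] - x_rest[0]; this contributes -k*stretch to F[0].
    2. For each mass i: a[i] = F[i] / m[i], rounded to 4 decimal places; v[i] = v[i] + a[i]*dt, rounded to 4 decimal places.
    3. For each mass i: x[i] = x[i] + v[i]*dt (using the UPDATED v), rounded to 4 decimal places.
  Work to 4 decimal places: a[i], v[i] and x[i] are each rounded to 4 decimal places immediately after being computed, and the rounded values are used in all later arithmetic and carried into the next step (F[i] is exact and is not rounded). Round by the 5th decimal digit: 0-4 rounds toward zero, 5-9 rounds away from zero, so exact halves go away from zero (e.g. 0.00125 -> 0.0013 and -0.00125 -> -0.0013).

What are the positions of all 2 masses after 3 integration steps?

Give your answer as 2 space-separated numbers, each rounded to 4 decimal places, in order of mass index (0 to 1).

Answer: 4.7604 9.1861

Derivation:
Step 0: x=[6.0000 9.0000] v=[0.0000 0.0000]
Step 1: x=[5.7600 9.0400] v=[-1.2000 0.2000]
Step 2: x=[5.3216 9.1088] v=[-2.1920 0.3440]
Step 3: x=[4.7604 9.1861] v=[-2.8058 0.3866]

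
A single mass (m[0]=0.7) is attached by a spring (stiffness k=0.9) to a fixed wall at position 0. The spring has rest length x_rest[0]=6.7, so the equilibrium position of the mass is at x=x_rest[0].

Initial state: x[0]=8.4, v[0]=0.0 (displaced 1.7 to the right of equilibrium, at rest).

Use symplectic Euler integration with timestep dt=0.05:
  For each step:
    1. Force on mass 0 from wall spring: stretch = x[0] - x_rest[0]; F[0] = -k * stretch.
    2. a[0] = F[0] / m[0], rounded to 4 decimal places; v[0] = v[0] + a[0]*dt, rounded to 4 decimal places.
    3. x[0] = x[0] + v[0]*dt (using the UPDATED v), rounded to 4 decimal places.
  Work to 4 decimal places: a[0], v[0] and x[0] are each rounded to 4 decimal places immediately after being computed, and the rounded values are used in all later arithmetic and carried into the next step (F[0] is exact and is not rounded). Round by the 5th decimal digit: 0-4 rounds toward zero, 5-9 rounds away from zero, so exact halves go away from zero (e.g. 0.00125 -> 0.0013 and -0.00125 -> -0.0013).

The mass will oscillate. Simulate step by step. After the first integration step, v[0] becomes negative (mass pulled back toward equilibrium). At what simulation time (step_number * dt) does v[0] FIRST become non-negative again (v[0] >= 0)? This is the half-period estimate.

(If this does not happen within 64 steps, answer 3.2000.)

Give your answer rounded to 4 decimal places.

Step 0: x=[8.4000] v=[0.0000]
Step 1: x=[8.3945] v=[-0.1093]
Step 2: x=[8.3836] v=[-0.2182]
Step 3: x=[8.3673] v=[-0.3264]
Step 4: x=[8.3456] v=[-0.4336]
Step 5: x=[8.3186] v=[-0.5394]
Step 6: x=[8.2864] v=[-0.6435]
Step 7: x=[8.2491] v=[-0.7455]
Step 8: x=[8.2068] v=[-0.8451]
Step 9: x=[8.1597] v=[-0.9420]
Step 10: x=[8.1079] v=[-1.0358]
Step 11: x=[8.0516] v=[-1.1263]
Step 12: x=[7.9909] v=[-1.2132]
Step 13: x=[7.9261] v=[-1.2962]
Step 14: x=[7.8574] v=[-1.3750]
Step 15: x=[7.7849] v=[-1.4494]
Step 16: x=[7.7089] v=[-1.5191]
Step 17: x=[7.6297] v=[-1.5840]
Step 18: x=[7.5475] v=[-1.6438]
Step 19: x=[7.4626] v=[-1.6983]
Step 20: x=[7.3752] v=[-1.7473]
Step 21: x=[7.2857] v=[-1.7907]
Step 22: x=[7.1943] v=[-1.8284]
Step 23: x=[7.1013] v=[-1.8602]
Step 24: x=[7.0070] v=[-1.8860]
Step 25: x=[6.9117] v=[-1.9057]
Step 26: x=[6.8157] v=[-1.9193]
Step 27: x=[6.7194] v=[-1.9267]
Step 28: x=[6.6230] v=[-1.9279]
Step 29: x=[6.5269] v=[-1.9230]
Step 30: x=[6.4313] v=[-1.9119]
Step 31: x=[6.3366] v=[-1.8946]
Step 32: x=[6.2430] v=[-1.8712]
Step 33: x=[6.1509] v=[-1.8418]
Step 34: x=[6.0606] v=[-1.8065]
Step 35: x=[5.9723] v=[-1.7654]
Step 36: x=[5.8864] v=[-1.7186]
Step 37: x=[5.8031] v=[-1.6663]
Step 38: x=[5.7227] v=[-1.6086]
Step 39: x=[5.6454] v=[-1.5458]
Step 40: x=[5.5715] v=[-1.4780]
Step 41: x=[5.5012] v=[-1.4055]
Step 42: x=[5.4348] v=[-1.3284]
Step 43: x=[5.3724] v=[-1.2471]
Step 44: x=[5.3143] v=[-1.1618]
Step 45: x=[5.2607] v=[-1.0727]
Step 46: x=[5.2117] v=[-0.9802]
Step 47: x=[5.1675] v=[-0.8845]
Step 48: x=[5.1282] v=[-0.7860]
Step 49: x=[5.0940] v=[-0.6850]
Step 50: x=[5.0649] v=[-0.5818]
Step 51: x=[5.0411] v=[-0.4767]
Step 52: x=[5.0226] v=[-0.3701]
Step 53: x=[5.0095] v=[-0.2623]
Step 54: x=[5.0018] v=[-0.1536]
Step 55: x=[4.9996] v=[-0.0444]
Step 56: x=[5.0028] v=[0.0649]
First v>=0 after going negative at step 56, time=2.8000

Answer: 2.8000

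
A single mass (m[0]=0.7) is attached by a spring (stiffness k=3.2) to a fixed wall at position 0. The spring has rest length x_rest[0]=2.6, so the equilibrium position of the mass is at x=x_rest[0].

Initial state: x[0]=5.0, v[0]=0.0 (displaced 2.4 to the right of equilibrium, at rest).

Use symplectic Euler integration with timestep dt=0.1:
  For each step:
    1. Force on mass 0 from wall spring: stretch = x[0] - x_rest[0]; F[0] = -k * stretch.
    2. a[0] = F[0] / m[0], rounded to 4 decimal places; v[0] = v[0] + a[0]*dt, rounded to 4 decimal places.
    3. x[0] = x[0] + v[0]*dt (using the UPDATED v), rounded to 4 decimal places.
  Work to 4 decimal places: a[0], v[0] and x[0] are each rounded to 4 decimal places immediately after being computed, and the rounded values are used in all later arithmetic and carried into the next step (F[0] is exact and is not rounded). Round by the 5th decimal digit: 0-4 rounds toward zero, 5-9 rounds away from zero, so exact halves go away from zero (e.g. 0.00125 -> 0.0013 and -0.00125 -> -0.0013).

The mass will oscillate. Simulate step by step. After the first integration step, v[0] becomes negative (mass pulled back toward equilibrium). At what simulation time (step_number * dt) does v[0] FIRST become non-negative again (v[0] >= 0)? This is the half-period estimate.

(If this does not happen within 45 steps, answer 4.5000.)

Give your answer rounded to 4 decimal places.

Step 0: x=[5.0000] v=[0.0000]
Step 1: x=[4.8903] v=[-1.0971]
Step 2: x=[4.6759] v=[-2.1441]
Step 3: x=[4.3666] v=[-3.0931]
Step 4: x=[3.9765] v=[-3.9007]
Step 5: x=[3.5235] v=[-4.5300]
Step 6: x=[3.0283] v=[-4.9522]
Step 7: x=[2.5135] v=[-5.1480]
Step 8: x=[2.0027] v=[-5.1085]
Step 9: x=[1.5192] v=[-4.8355]
Step 10: x=[1.0851] v=[-4.3414]
Step 11: x=[0.7202] v=[-3.6489]
Step 12: x=[0.4412] v=[-2.7896]
Step 13: x=[0.2609] v=[-1.8027]
Step 14: x=[0.1876] v=[-0.7334]
Step 15: x=[0.2245] v=[0.3694]
First v>=0 after going negative at step 15, time=1.5000

Answer: 1.5000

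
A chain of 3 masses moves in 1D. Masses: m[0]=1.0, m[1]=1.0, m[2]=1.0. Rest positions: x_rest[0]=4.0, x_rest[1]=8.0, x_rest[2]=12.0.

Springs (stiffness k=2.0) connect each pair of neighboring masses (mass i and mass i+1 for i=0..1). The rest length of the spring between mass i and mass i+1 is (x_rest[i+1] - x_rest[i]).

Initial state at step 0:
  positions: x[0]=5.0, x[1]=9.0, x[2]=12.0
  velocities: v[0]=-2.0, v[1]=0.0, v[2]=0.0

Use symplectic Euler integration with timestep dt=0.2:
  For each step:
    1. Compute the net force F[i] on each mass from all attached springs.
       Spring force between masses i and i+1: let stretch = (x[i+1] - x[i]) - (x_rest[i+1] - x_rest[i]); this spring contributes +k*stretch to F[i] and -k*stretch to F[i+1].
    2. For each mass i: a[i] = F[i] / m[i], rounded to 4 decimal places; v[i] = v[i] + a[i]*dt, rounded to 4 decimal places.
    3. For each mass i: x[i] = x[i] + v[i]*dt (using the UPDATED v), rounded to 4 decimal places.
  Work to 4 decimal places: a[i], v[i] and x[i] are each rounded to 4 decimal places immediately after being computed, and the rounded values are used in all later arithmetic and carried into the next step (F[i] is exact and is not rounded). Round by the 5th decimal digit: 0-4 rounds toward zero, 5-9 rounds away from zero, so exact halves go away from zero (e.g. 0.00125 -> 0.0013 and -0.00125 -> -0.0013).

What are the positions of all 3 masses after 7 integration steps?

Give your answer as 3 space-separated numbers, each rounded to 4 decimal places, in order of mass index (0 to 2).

Step 0: x=[5.0000 9.0000 12.0000] v=[-2.0000 0.0000 0.0000]
Step 1: x=[4.6000 8.9200 12.0800] v=[-2.0000 -0.4000 0.4000]
Step 2: x=[4.2256 8.7472 12.2272] v=[-1.8720 -0.8640 0.7360]
Step 3: x=[3.8929 8.4911 12.4160] v=[-1.6634 -1.2806 0.9440]
Step 4: x=[3.6081 8.1811 12.6108] v=[-1.4241 -1.5499 0.9740]
Step 5: x=[3.3691 7.8597 12.7712] v=[-1.1949 -1.6072 0.8021]
Step 6: x=[3.1694 7.5719 12.8587] v=[-0.9987 -1.4388 0.4375]
Step 7: x=[3.0019 7.3549 12.8433] v=[-0.8377 -1.0851 -0.0772]

Answer: 3.0019 7.3549 12.8433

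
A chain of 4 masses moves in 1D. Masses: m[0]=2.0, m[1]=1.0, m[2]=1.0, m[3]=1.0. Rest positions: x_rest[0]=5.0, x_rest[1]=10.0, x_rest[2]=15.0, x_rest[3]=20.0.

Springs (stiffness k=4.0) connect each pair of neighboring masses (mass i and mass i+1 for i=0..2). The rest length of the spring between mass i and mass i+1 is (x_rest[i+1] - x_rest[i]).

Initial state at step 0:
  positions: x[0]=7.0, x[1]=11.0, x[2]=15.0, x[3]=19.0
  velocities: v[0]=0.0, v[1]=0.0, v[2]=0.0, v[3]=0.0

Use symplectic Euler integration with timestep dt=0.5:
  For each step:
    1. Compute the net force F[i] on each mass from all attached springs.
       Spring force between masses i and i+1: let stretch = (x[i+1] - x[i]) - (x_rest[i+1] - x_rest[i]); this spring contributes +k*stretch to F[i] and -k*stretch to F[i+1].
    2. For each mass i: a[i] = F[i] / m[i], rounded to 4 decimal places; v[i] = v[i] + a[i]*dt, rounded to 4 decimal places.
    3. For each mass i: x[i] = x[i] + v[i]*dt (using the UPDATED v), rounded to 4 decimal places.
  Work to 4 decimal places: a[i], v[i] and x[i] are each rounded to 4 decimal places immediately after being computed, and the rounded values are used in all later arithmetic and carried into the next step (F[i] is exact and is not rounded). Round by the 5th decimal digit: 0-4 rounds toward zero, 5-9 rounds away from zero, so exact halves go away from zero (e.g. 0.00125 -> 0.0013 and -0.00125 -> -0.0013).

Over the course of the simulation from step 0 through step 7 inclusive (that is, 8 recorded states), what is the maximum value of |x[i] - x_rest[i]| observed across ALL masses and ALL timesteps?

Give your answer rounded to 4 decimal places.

Answer: 2.5000

Derivation:
Step 0: x=[7.0000 11.0000 15.0000 19.0000] v=[0.0000 0.0000 0.0000 0.0000]
Step 1: x=[6.5000 11.0000 15.0000 20.0000] v=[-1.0000 0.0000 0.0000 2.0000]
Step 2: x=[5.7500 10.5000 16.0000 21.0000] v=[-1.5000 -1.0000 2.0000 2.0000]
Step 3: x=[4.8750 10.7500 16.5000 22.0000] v=[-1.7500 0.5000 1.0000 2.0000]
Step 4: x=[4.4375 10.8750 16.7500 22.5000] v=[-0.8750 0.2500 0.5000 1.0000]
Step 5: x=[4.7188 10.4375 16.8750 22.2500] v=[0.5625 -0.8750 0.2500 -0.5000]
Step 6: x=[5.3594 10.7188 15.9375 21.6250] v=[1.2812 0.5626 -1.8750 -1.2500]
Step 7: x=[6.1797 10.8594 15.4688 20.3125] v=[1.6406 0.2812 -0.9374 -2.6250]
Max displacement = 2.5000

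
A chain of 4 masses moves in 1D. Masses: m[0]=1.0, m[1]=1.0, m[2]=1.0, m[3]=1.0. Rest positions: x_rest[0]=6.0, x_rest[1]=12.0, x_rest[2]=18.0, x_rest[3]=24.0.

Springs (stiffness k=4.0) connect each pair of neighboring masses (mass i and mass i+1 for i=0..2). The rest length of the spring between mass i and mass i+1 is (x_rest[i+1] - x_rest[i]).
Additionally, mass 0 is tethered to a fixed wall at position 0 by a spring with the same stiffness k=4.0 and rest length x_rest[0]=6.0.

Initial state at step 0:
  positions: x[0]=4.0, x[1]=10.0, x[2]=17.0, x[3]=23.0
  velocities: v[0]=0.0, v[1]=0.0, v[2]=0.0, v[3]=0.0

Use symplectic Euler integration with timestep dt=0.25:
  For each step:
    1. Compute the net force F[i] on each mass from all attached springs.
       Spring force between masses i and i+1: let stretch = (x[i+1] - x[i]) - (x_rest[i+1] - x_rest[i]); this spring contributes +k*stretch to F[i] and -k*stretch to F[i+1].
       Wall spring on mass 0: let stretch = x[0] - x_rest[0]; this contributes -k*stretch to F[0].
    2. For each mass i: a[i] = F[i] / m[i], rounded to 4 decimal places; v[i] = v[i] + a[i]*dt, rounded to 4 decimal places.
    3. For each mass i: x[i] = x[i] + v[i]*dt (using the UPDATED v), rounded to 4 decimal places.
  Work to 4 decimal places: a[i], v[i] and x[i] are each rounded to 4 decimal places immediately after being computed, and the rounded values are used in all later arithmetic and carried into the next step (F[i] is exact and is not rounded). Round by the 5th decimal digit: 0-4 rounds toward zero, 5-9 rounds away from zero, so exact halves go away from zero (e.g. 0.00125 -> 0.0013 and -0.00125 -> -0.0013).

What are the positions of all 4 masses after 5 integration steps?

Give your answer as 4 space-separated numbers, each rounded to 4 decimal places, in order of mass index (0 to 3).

Answer: 6.8526 12.2187 17.0245 22.1738

Derivation:
Step 0: x=[4.0000 10.0000 17.0000 23.0000] v=[0.0000 0.0000 0.0000 0.0000]
Step 1: x=[4.5000 10.2500 16.7500 23.0000] v=[2.0000 1.0000 -1.0000 0.0000]
Step 2: x=[5.3125 10.6875 16.4375 22.9375] v=[3.2500 1.7500 -1.2500 -0.2500]
Step 3: x=[6.1406 11.2188 16.3125 22.7500] v=[3.3125 2.1250 -0.5000 -0.7500]
Step 4: x=[6.7031 11.7539 16.5235 22.4531] v=[2.2501 2.1405 0.8438 -1.1875]
Step 5: x=[6.8526 12.2187 17.0245 22.1738] v=[0.5978 1.8593 2.0038 -1.1171]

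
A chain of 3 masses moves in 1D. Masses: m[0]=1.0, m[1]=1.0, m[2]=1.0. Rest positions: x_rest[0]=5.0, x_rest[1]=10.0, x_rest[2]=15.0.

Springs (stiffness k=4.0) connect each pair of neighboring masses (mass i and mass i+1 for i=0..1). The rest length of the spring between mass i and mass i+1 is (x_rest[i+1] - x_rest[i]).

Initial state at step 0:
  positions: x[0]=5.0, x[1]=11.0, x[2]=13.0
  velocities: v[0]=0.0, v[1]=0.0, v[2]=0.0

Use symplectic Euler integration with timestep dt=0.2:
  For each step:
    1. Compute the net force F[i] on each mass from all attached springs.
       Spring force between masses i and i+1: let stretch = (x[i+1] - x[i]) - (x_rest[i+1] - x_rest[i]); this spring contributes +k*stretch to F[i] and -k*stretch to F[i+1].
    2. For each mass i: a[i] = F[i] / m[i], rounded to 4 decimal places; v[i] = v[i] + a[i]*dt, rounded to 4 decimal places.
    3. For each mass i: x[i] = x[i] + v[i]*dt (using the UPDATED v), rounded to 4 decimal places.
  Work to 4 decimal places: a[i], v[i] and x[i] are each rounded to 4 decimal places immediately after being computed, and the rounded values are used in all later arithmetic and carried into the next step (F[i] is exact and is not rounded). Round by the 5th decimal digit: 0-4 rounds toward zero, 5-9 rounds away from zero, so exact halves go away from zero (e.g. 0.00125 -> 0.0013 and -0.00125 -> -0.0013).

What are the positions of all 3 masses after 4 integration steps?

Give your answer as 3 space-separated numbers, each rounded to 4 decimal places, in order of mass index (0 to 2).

Step 0: x=[5.0000 11.0000 13.0000] v=[0.0000 0.0000 0.0000]
Step 1: x=[5.1600 10.3600 13.4800] v=[0.8000 -3.2000 2.4000]
Step 2: x=[5.3520 9.3872 14.2608] v=[0.9600 -4.8640 3.9040]
Step 3: x=[5.3896 8.5485 15.0618] v=[0.1882 -4.1933 4.0051]
Step 4: x=[5.1327 8.2465 15.6207] v=[-1.2847 -1.5098 2.7945]

Answer: 5.1327 8.2465 15.6207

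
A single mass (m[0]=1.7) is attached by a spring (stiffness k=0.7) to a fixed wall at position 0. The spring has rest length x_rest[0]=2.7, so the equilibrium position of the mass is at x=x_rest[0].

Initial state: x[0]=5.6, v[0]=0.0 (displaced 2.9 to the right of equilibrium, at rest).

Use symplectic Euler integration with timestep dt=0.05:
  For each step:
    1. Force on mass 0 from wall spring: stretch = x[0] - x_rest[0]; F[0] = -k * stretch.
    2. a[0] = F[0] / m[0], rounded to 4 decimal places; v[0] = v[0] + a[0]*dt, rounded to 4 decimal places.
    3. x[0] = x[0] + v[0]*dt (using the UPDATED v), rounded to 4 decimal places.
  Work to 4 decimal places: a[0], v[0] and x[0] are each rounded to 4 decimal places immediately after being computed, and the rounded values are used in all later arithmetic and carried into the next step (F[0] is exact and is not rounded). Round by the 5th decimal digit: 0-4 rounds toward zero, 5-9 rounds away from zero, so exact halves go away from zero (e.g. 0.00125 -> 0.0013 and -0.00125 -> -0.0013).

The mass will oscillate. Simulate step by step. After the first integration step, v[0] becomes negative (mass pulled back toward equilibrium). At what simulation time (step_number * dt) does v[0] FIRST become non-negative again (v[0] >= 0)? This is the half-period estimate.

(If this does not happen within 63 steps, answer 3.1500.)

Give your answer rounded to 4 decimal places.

Answer: 3.1500

Derivation:
Step 0: x=[5.6000] v=[0.0000]
Step 1: x=[5.5970] v=[-0.0597]
Step 2: x=[5.5910] v=[-0.1193]
Step 3: x=[5.5821] v=[-0.1788]
Step 4: x=[5.5702] v=[-0.2381]
Step 5: x=[5.5553] v=[-0.2972]
Step 6: x=[5.5375] v=[-0.3560]
Step 7: x=[5.5168] v=[-0.4144]
Step 8: x=[5.4932] v=[-0.4724]
Step 9: x=[5.4667] v=[-0.5299]
Step 10: x=[5.4374] v=[-0.5869]
Step 11: x=[5.4052] v=[-0.6433]
Step 12: x=[5.3703] v=[-0.6990]
Step 13: x=[5.3326] v=[-0.7540]
Step 14: x=[5.2922] v=[-0.8082]
Step 15: x=[5.2491] v=[-0.8616]
Step 16: x=[5.2034] v=[-0.9141]
Step 17: x=[5.1551] v=[-0.9656]
Step 18: x=[5.1043] v=[-1.0161]
Step 19: x=[5.0510] v=[-1.0656]
Step 20: x=[4.9953] v=[-1.1140]
Step 21: x=[4.9372] v=[-1.1613]
Step 22: x=[4.8768] v=[-1.2074]
Step 23: x=[4.8142] v=[-1.2522]
Step 24: x=[4.7494] v=[-1.2957]
Step 25: x=[4.6825] v=[-1.3379]
Step 26: x=[4.6136] v=[-1.3787]
Step 27: x=[4.5427] v=[-1.4181]
Step 28: x=[4.4699] v=[-1.4560]
Step 29: x=[4.3953] v=[-1.4924]
Step 30: x=[4.3189] v=[-1.5273]
Step 31: x=[4.2409] v=[-1.5606]
Step 32: x=[4.1613] v=[-1.5923]
Step 33: x=[4.0802] v=[-1.6224]
Step 34: x=[3.9977] v=[-1.6508]
Step 35: x=[3.9138] v=[-1.6775]
Step 36: x=[3.8287] v=[-1.7025]
Step 37: x=[3.7424] v=[-1.7257]
Step 38: x=[3.6550] v=[-1.7472]
Step 39: x=[3.5667] v=[-1.7669]
Step 40: x=[3.4775] v=[-1.7847]
Step 41: x=[3.3875] v=[-1.8007]
Step 42: x=[3.2968] v=[-1.8149]
Step 43: x=[3.2054] v=[-1.8272]
Step 44: x=[3.1135] v=[-1.8376]
Step 45: x=[3.0212] v=[-1.8461]
Step 46: x=[2.9286] v=[-1.8527]
Step 47: x=[2.8357] v=[-1.8574]
Step 48: x=[2.7427] v=[-1.8602]
Step 49: x=[2.6496] v=[-1.8611]
Step 50: x=[2.5566] v=[-1.8601]
Step 51: x=[2.4637] v=[-1.8572]
Step 52: x=[2.3711] v=[-1.8523]
Step 53: x=[2.2788] v=[-1.8455]
Step 54: x=[2.1870] v=[-1.8368]
Step 55: x=[2.0957] v=[-1.8262]
Step 56: x=[2.0050] v=[-1.8138]
Step 57: x=[1.9150] v=[-1.7995]
Step 58: x=[1.8258] v=[-1.7833]
Step 59: x=[1.7375] v=[-1.7653]
Step 60: x=[1.6502] v=[-1.7455]
Step 61: x=[1.5640] v=[-1.7239]
Step 62: x=[1.4790] v=[-1.7005]
Step 63: x=[1.3952] v=[-1.6754]
v[0] did not become non-negative within 63 steps; using fallback time=3.1500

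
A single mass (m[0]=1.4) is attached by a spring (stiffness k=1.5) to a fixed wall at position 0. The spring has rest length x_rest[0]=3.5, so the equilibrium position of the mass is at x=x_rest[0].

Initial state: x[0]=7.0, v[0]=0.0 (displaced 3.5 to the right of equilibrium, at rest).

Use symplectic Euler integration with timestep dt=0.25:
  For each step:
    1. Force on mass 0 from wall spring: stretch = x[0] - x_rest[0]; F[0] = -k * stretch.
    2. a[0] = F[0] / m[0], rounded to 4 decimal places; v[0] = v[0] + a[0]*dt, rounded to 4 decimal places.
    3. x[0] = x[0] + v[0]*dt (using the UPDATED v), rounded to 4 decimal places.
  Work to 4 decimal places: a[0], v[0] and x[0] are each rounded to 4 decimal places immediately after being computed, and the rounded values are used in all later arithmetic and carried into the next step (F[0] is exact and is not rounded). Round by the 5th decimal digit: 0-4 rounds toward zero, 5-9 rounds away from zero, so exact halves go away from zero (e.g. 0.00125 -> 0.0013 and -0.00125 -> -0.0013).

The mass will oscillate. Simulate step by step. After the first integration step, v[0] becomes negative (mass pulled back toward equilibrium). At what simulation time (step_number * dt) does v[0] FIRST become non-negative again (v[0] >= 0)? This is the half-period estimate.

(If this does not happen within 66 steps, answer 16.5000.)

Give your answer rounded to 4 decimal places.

Answer: 3.2500

Derivation:
Step 0: x=[7.0000] v=[0.0000]
Step 1: x=[6.7656] v=[-0.9375]
Step 2: x=[6.3126] v=[-1.8122]
Step 3: x=[5.6712] v=[-2.5656]
Step 4: x=[4.8844] v=[-3.1472]
Step 5: x=[4.0049] v=[-3.5180]
Step 6: x=[3.0916] v=[-3.6533]
Step 7: x=[2.2056] v=[-3.5439]
Step 8: x=[1.4063] v=[-3.1972]
Step 9: x=[0.7472] v=[-2.6364]
Step 10: x=[0.2724] v=[-1.8991]
Step 11: x=[0.0138] v=[-1.0346]
Step 12: x=[-0.0114] v=[-0.1008]
Step 13: x=[0.1986] v=[0.8398]
First v>=0 after going negative at step 13, time=3.2500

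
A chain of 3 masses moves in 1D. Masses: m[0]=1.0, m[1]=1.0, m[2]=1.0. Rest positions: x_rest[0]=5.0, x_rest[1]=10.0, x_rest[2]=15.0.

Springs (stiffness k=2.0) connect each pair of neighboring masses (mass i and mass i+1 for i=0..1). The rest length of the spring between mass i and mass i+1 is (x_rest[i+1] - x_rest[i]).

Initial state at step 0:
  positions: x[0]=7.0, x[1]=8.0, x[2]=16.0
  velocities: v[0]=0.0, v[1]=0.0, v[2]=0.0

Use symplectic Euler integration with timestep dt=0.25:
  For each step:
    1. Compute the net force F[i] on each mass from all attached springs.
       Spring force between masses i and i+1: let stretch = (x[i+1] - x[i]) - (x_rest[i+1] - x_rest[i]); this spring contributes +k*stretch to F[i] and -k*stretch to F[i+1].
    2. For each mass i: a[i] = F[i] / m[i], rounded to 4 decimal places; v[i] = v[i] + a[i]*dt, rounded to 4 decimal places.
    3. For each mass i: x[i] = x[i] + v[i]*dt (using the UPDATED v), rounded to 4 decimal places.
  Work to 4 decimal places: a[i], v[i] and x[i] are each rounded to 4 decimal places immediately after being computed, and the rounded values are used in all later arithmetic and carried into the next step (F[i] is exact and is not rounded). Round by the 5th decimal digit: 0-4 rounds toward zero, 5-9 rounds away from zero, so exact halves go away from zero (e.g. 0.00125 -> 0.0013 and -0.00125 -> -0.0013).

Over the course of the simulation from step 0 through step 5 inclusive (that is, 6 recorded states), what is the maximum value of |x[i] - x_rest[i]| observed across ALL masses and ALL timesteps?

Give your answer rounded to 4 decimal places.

Answer: 2.6881

Derivation:
Step 0: x=[7.0000 8.0000 16.0000] v=[0.0000 0.0000 0.0000]
Step 1: x=[6.5000 8.8750 15.6250] v=[-2.0000 3.5000 -1.5000]
Step 2: x=[5.6719 10.2969 15.0313] v=[-3.3125 5.6875 -2.3750]
Step 3: x=[4.7969 11.7325 14.4708] v=[-3.5000 5.7422 -2.2422]
Step 4: x=[4.1639 12.6434 14.1930] v=[-2.5322 3.6436 -1.1114]
Step 5: x=[3.9658 12.6881 14.3465] v=[-0.7925 0.1787 0.6138]
Max displacement = 2.6881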